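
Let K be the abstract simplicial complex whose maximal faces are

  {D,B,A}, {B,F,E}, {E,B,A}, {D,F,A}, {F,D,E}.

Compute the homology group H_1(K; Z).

We work with the vertex ordering A < B < D < E < F. The simplices of K, each written with vertices in increasing order, are:

  0-simplices (5): A, B, D, E, F
  1-simplices (10): AB, AD, AE, AF, BD, BE, BF, DE, DF, EF
  2-simplices (5): ABD, ABE, ADF, BEF, DEF

Hence C_0 ≅ Z^5, C_1 ≅ Z^10, C_2 ≅ Z^5.

∂_1: C_1 → C_0 is given by ∂[p,q] = [q] − [p]. For instance
  ∂BE = E − B.
This gives a 5×10 integer matrix of rank 4; reducing to Smith normal form yields diagonal entries (1,1,1,1).

The boundary map ∂_2: C_2 → C_1 sends each 2-simplex [p,q,r] to [q,r] − [p,r] + [p,q]. For instance
  ∂BEF = EF − BF + BE,
  ∂DEF = EF − DF + DE.
This gives a 10×5 integer matrix of rank 5; reducing to Smith normal form yields diagonal entries (1,1,1,1,1).

Now H_k = ker ∂_k / im ∂_{k+1}, so:

  H_1: rank ker ∂_1 − rank ∂_2 = (10 − 4) − 5 = 1, and the invariant factors of ∂_2 are all 1, so H_1 = Z.

(K is a triangulation of the Möbius band.)

H_1 = Z.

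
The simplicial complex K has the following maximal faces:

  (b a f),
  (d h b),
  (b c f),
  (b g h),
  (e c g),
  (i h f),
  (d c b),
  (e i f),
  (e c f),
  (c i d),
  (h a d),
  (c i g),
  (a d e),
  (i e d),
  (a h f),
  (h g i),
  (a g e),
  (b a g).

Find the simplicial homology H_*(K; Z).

H_0 ≅ Z,  H_1 ≅ Z ⊕ Z_2,  H_2 = 0.

We work with the vertex ordering a < b < c < d < e < f < g < h < i. The simplices of K, each written with vertices in increasing order, are:

  0-simplices (9): a, b, c, d, e, f, g, h, i
  1-simplices (27): ab, ad, ae, af, ag, ah, bc, bd, bf, bg, bh, cd, ce, cf, cg, ci, de, dh, di, ef, eg, ei, fh, fi, gh, gi, hi
  2-simplices (18): abf, abg, ade, adh, aeg, afh, bcd, bcf, bdh, bgh, cdi, cef, ceg, cgi, dei, efi, fhi, ghi

Hence C_0 ≅ Z^9, C_1 ≅ Z^27, C_2 ≅ Z^18.

The boundary map ∂_1: C_1 → C_0 is given by ∂[p,q] = [q] − [p]. For instance
  ∂fh = h − f.
This gives a 9×27 integer matrix of rank 8; reducing to Smith normal form yields diagonal entries (1,1,1,1,1,1,1,1).

∂_2: C_2 → C_1 maps a triangle to the signed sum of its edges. For instance
  ∂cdi = di − ci + cd,
  ∂aeg = eg − ag + ae.
The resulting 27×18 matrix has rank 18, and its Smith normal form has invariant factors (1,1,1,1,1,1,1,1,1,1,1,1,1,1,1,1,1,2).

From H_k ≅ ker(∂_k) / im(∂_{k+1}) we obtain:

  H_0: rank C_0 − rank ∂_1 = 9 − 8 = 1, and the invariant factors of ∂_1 are all 1, so H_0 ≅ Z.
  H_1: rank ker ∂_1 − rank ∂_2 = (27 − 8) − 18 = 1, and ∂_2 has invariant factor 2 > 1, so H_1 ≅ Z ⊕ Z_2.
  H_2: rank ker ∂_2 − rank ∂_3 = (18 − 18) − 0 = 0, and there is no ∂_3, so H_2 ≅ 0.

As a check, the Euler characteristic is 9 − 27 + 18 = 0, which agrees with 1 − 1 + 0 = 0.
(K is a triangulation of the Klein bottle.)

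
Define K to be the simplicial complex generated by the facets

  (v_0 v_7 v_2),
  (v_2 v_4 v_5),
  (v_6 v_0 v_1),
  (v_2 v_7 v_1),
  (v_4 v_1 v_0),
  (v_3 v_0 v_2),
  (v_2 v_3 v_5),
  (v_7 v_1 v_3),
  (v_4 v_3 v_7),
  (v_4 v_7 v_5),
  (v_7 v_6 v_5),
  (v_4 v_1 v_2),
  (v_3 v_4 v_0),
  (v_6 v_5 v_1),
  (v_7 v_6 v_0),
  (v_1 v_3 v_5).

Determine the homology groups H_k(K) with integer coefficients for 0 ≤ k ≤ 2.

We work with the vertex ordering v_0 < v_1 < v_2 < v_3 < v_4 < v_5 < v_6 < v_7. The simplices of K, each written with vertices in increasing order, are:

  0-simplices (8): [v_0], [v_1], [v_2], [v_3], [v_4], [v_5], [v_6], [v_7]
  1-simplices (24): (24 of them)
  2-simplices (16): (16 of them)

so the chain groups are C_0 ≅ Z^8, C_1 ≅ Z^24, C_2 ≅ Z^16.

Boundary ∂_1: C_1 → C_0 maps an edge to its endpoints' difference, ∂[p,q] = q − p. For instance
  ∂[v_4,v_7] = [v_7] − [v_4].
As a 8×24 matrix over Z this has rank 7, with invariant factors (1,1,1,1,1,1,1).

The boundary map ∂_2: C_2 → C_1 acts by ∂[p,q,r] = [q,r] − [p,r] + [p,q]. For instance
  ∂[v_4,v_5,v_7] = [v_5,v_7] − [v_4,v_7] + [v_4,v_5],
  ∂[v_0,v_1,v_6] = [v_1,v_6] − [v_0,v_6] + [v_0,v_1].
The 24×16 boundary matrix has rank 15 and Smith normal form diag(1,1,1,1,1,1,1,1,1,1,1,1,1,1,1).

Computing H_k = (kernel of ∂_k) / (image of ∂_{k+1}):

  H_0: rank C_0 − rank ∂_1 = 8 − 7 = 1, and the invariant factors of ∂_1 are all 1, so H_0 = Z.
  H_1: rank ker ∂_1 − rank ∂_2 = (24 − 7) − 15 = 2, and the invariant factors of ∂_2 are all 1, so H_1 = Z^2.
  H_2: rank ker ∂_2 − rank ∂_3 = (16 − 15) − 0 = 1, and there is no ∂_3, so H_2 = Z.

H_0 ≅ Z,  H_1 ≅ Z^2,  H_2 ≅ Z.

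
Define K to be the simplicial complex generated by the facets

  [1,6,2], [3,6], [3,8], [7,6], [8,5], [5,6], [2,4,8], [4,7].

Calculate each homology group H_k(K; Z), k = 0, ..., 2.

H_0 = Z,  H_1 = Z^3,  H_2 = 0.

Fix the vertex order 1 < 2 < 3 < 4 < 5 < 6 < 7 < 8 and write every simplex with vertices in increasing order. Then dim K = 2 and the simplices of K are:

  0-simplices (8): [1], [2], [3], [4], [5], [6], [7], [8]
  1-simplices (12): [1,2], [1,6], [2,4], [2,6], [2,8], [3,6], [3,8], [4,7], [4,8], [5,6], [5,8], [6,7]
  2-simplices (2): [1,2,6], [2,4,8]

Hence C_0 ≅ Z^8, C_1 ≅ Z^12, C_2 ≅ Z^2.

∂_1: C_1 → C_0 maps an edge to its endpoints' difference, ∂[p,q] = q − p. For instance
  ∂[3,6] = [6] − [3].
As a 8×12 matrix over Z this has rank 7, with invariant factors (1,1,1,1,1,1,1).

Boundary ∂_2: C_2 → C_1 acts by ∂[p,q,r] = [q,r] − [p,r] + [p,q]. For instance
  ∂[1,2,6] = [2,6] − [1,6] + [1,2],
  ∂[2,4,8] = [4,8] − [2,8] + [2,4].
As a 12×2 matrix over Z this has rank 2, with invariant factors (1,1).

Computing H_k = (kernel of ∂_k) / (image of ∂_{k+1}):

  H_0: rank C_0 − rank ∂_1 = 8 − 7 = 1, and the invariant factors of ∂_1 are all 1, so H_0 = Z.
  H_1: rank ker ∂_1 − rank ∂_2 = (12 − 7) − 2 = 3, and the invariant factors of ∂_2 are all 1, so H_1 = Z^3.
  H_2: rank ker ∂_2 − rank ∂_3 = (2 − 2) − 0 = 0, and there is no ∂_3, so H_2 = 0.

As a check, the Euler characteristic is 8 − 12 + 2 = -2, which agrees with 1 − 3 + 0 = -2.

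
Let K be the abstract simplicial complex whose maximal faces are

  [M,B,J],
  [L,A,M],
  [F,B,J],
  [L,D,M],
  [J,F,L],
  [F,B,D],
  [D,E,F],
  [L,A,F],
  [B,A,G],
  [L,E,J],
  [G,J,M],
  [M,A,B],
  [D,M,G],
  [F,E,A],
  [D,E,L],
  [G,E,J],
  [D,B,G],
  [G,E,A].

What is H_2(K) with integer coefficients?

K has 9 vertices, 27 edges, 18 triangles.
rank ∂_2 = 18, rank ∂_3 = 0 ⇒ b_2 = 18 − 18 − 0 = 0. So H_2 ≅ 0.

H_2 = 0.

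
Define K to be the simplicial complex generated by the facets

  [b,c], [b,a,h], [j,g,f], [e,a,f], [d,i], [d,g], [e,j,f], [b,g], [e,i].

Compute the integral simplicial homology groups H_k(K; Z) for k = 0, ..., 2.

K has 10 vertices, 15 edges, 4 triangles.
rank ∂_0 = 0, rank ∂_1 = 9 ⇒ b_0 = 10 − 0 − 9 = 1; all invariant factors of ∂_1 are 1 so no torsion. So H_0 = Z.
rank ∂_1 = 9, rank ∂_2 = 4 ⇒ b_1 = 15 − 9 − 4 = 2; all invariant factors of ∂_2 are 1 so no torsion. So H_1 = Z^2.
rank ∂_2 = 4, rank ∂_3 = 0 ⇒ b_2 = 4 − 4 − 0 = 0. So H_2 = 0.

H_0 = Z,  H_1 = Z^2,  H_2 = 0.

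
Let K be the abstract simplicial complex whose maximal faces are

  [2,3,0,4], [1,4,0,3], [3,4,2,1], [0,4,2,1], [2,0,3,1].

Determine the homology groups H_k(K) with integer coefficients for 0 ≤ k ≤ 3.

H_0 ≅ Z,  H_1 = 0,  H_2 = 0,  H_3 ≅ Z.

Take the total order 0 < 1 < 2 < 3 < 4 on the vertex set. Then K (dimension 3) consists of the simplices:

  0-simplices (5): [0], [1], [2], [3], [4]
  1-simplices (10): [0,1], [0,2], [0,3], [0,4], [1,2], [1,3], [1,4], [2,3], [2,4], [3,4]
  2-simplices (10): [0,1,2], [0,1,3], [0,1,4], [0,2,3], [0,2,4], [0,3,4], [1,2,3], [1,2,4], [1,3,4], [2,3,4]
  3-simplices (5): [0,1,2,3], [0,1,2,4], [0,1,3,4], [0,2,3,4], [1,2,3,4]

giving chain groups C_0 ≅ Z^5, C_1 ≅ Z^10, C_2 ≅ Z^10, C_3 ≅ Z^5.

Boundary ∂_1: C_1 → C_0 maps an edge to its endpoints' difference, ∂[p,q] = q − p. For instance
  ∂[0,1] = [1] − [0].
The 5×10 boundary matrix has rank 4 and Smith normal form diag(1,1,1,1).

Boundary ∂_2: C_2 → C_1 maps a triangle to the signed sum of its edges. For instance
  ∂[0,1,2] = [1,2] − [0,2] + [0,1],
  ∂[0,3,4] = [3,4] − [0,4] + [0,3].
As a 10×10 matrix over Z this has rank 6, with invariant factors (1,1,1,1,1,1).

The boundary map ∂_3: C_3 → C_2 sends each 3-simplex σ to the alternating sum Σ_i (−1)^i (σ with its i-th vertex removed). For instance
  ∂[1,2,3,4] = [2,3,4] − [1,3,4] + [1,2,4] − [1,2,3],
  ∂[0,1,2,3] = [1,2,3] − [0,2,3] + [0,1,3] − [0,1,2].
The resulting 10×5 matrix has rank 4, and its Smith normal form has invariant factors (1,1,1,1).

Reading off H_k = ker ∂_k / im ∂_{k+1}:

  H_0: rank C_0 − rank ∂_1 = 5 − 4 = 1, and the invariant factors of ∂_1 are all 1, so H_0 ≅ Z.
  H_1: rank ker ∂_1 − rank ∂_2 = (10 − 4) − 6 = 0, and the invariant factors of ∂_2 are all 1, so H_1 ≅ 0.
  H_2: rank ker ∂_2 − rank ∂_3 = (10 − 6) − 4 = 0, and the invariant factors of ∂_3 are all 1, so H_2 ≅ 0.
  H_3: rank ker ∂_3 − rank ∂_4 = (5 − 4) − 0 = 1, and there is no ∂_4, so H_3 ≅ Z.

As a check, the Euler characteristic is 5 − 10 + 10 − 5 = 0, which agrees with 1 − 0 + 0 − 1 = 0.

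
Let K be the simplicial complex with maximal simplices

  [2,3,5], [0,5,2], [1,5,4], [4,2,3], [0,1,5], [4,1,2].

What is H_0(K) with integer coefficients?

H_0 = Z.

Take the total order 0 < 1 < 2 < 3 < 4 < 5 on the vertex set. Then K (dimension 2) consists of the simplices:

  0-simplices (6): [0], [1], [2], [3], [4], [5]
  1-simplices (12): [0,1], [0,2], [0,5], [1,2], [1,4], [1,5], [2,3], [2,4], [2,5], [3,4], [3,5], [4,5]
  2-simplices (6): [0,1,5], [0,2,5], [1,2,4], [1,4,5], [2,3,4], [2,3,5]

so the chain groups are C_0 ≅ Z^6, C_1 ≅ Z^12, C_2 ≅ Z^6.

The boundary map ∂_1: C_1 → C_0 is given by ∂[p,q] = [q] − [p]. For instance
  ∂[2,5] = [5] − [2].
As a 6×12 matrix over Z this has rank 5, with invariant factors (1,1,1,1,1).

Boundary ∂_2: C_2 → C_1 acts by ∂[p,q,r] = [q,r] − [p,r] + [p,q]. For instance
  ∂[1,4,5] = [4,5] − [1,5] + [1,4],
  ∂[2,3,4] = [3,4] − [2,4] + [2,3].
As a 12×6 matrix over Z this has rank 6, with invariant factors (1,1,1,1,1,1).

Reading off H_k = ker ∂_k / im ∂_{k+1}:

  H_0: rank C_0 − rank ∂_1 = 6 − 5 = 1, and the invariant factors of ∂_1 are all 1, so H_0 ≅ Z.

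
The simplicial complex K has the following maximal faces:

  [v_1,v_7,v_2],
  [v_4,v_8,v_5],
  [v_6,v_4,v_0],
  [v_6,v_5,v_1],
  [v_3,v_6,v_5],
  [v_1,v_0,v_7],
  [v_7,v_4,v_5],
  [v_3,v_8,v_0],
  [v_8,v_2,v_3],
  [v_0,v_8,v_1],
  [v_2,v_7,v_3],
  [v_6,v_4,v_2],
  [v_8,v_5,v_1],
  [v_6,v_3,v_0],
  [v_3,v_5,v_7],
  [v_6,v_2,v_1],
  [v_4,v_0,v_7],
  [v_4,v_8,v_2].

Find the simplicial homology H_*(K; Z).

H_0 = Z,  H_1 = Z^2,  H_2 = Z.

K has 9 vertices, 27 edges, 18 triangles.
rank ∂_0 = 0, rank ∂_1 = 8 ⇒ b_0 = 9 − 0 − 8 = 1; all invariant factors of ∂_1 are 1 so no torsion. So H_0 ≅ Z.
rank ∂_1 = 8, rank ∂_2 = 17 ⇒ b_1 = 27 − 8 − 17 = 2; all invariant factors of ∂_2 are 1 so no torsion. So H_1 ≅ Z^2.
rank ∂_2 = 17, rank ∂_3 = 0 ⇒ b_2 = 18 − 17 − 0 = 1. So H_2 ≅ Z.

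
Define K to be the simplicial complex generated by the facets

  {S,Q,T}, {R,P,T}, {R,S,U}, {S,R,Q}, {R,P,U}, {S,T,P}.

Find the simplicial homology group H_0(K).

Take the total order P < Q < R < S < T < U on the vertex set. Then K (dimension 2) consists of the simplices:

  0-simplices (6): P, Q, R, S, T, U
  1-simplices (12): PR, PS, PT, PU, QR, QS, QT, RS, RT, RU, ST, SU
  2-simplices (6): PRT, PRU, PST, QRS, QST, RSU

so the chain groups are C_0 ≅ Z^6, C_1 ≅ Z^12, C_2 ≅ Z^6.

∂_1: C_1 → C_0 sends each edge [p,q] (with p < q) to q − p. For instance
  ∂RU = U − R.
The 6×12 boundary matrix has rank 5 and Smith normal form diag(1,1,1,1,1).

The boundary map ∂_2: C_2 → C_1 maps a triangle to the signed sum of its edges. For instance
  ∂QRS = RS − QS + QR,
  ∂PRU = RU − PU + PR.
This gives a 12×6 integer matrix of rank 6; reducing to Smith normal form yields diagonal entries (1,1,1,1,1,1).

Computing H_k = (kernel of ∂_k) / (image of ∂_{k+1}):

  H_0: rank C_0 − rank ∂_1 = 6 − 5 = 1, and the invariant factors of ∂_1 are all 1, so H_0 ≅ Z.

(K is a triangulation of the cylinder S^1 x I.)

H_0 = Z.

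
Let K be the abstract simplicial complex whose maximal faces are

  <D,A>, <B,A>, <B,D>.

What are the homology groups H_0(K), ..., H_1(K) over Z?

Fix the vertex order A < B < D and write every simplex with vertices in increasing order. Then dim K = 1 and the simplices of K are:

  0-simplices (3): A, B, D
  1-simplices (3): AB, AD, BD

so the chain groups are C_0 ≅ Z^3, C_1 ≅ Z^3.

Boundary ∂_1: C_1 → C_0 sends each edge [p,q] (with p < q) to q − p. For instance
  ∂AD = D − A.
This gives a 3×3 integer matrix of rank 2; reducing to Smith normal form yields diagonal entries (1,1).

Computing H_k = (kernel of ∂_k) / (image of ∂_{k+1}):

  H_0: rank C_0 − rank ∂_1 = 3 − 2 = 1, and the invariant factors of ∂_1 are all 1, so H_0 ≅ Z.
  H_1: rank ker ∂_1 − rank ∂_2 = (3 − 2) − 0 = 1, and there is no ∂_2, so H_1 ≅ Z.

As a check, the Euler characteristic is 3 − 3 = 0, which agrees with 1 − 1 = 0.

H_0 = Z,  H_1 = Z.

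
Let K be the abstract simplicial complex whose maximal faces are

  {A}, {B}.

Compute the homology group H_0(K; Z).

Order the vertices as A < B. Listing each simplex with vertices in this order, K has dimension 0 with simplices:

  0-simplices (2): A, B

Hence C_0 ≅ Z^2.

Now H_k = ker ∂_k / im ∂_{k+1}, so:

  H_0: rank C_0 − rank ∂_1 = 2 − 0 = 2, and there is no ∂_1, so H_0 = Z^2.

H_0 ≅ Z^2.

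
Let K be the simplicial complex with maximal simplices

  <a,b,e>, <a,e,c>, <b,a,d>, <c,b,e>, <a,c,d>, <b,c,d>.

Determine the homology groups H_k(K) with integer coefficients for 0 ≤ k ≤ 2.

H_0 = Z,  H_1 = 0,  H_2 = Z.

Fix the vertex order a < b < c < d < e and write every simplex with vertices in increasing order. Then dim K = 2 and the simplices of K are:

  0-simplices (5): a, b, c, d, e
  1-simplices (9): ab, ac, ad, ae, bc, bd, be, cd, ce
  2-simplices (6): abd, abe, acd, ace, bcd, bce

giving chain groups C_0 ≅ Z^5, C_1 ≅ Z^9, C_2 ≅ Z^6.

The boundary map ∂_1: C_1 → C_0 sends each edge [p,q] (with p < q) to q − p.
This gives a 5×9 integer matrix of rank 4; reducing to Smith normal form yields diagonal entries (1,1,1,1).

∂_2: C_2 → C_1 sends each 2-simplex [p,q,r] to [q,r] − [p,r] + [p,q]. For instance
  ∂bce = ce − be + bc,
  ∂abd = bd − ad + ab.
The resulting 9×6 matrix has rank 5, and its Smith normal form has invariant factors (1,1,1,1,1).

Now H_k = ker ∂_k / im ∂_{k+1}, so:

  H_0: rank C_0 − rank ∂_1 = 5 − 4 = 1, and the invariant factors of ∂_1 are all 1, so H_0 ≅ Z.
  H_1: rank ker ∂_1 − rank ∂_2 = (9 − 4) − 5 = 0, and the invariant factors of ∂_2 are all 1, so H_1 ≅ 0.
  H_2: rank ker ∂_2 − rank ∂_3 = (6 − 5) − 0 = 1, and there is no ∂_3, so H_2 ≅ Z.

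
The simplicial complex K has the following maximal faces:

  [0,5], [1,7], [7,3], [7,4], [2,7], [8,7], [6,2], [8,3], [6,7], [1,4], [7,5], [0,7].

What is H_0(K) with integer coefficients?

Fix the vertex order 0 < 1 < 2 < 3 < 4 < 5 < 6 < 7 < 8 and write every simplex with vertices in increasing order. Then dim K = 1 and the simplices of K are:

  0-simplices (9): [0], [1], [2], [3], [4], [5], [6], [7], [8]
  1-simplices (12): [0,5], [0,7], [1,4], [1,7], [2,6], [2,7], [3,7], [3,8], [4,7], [5,7], [6,7], [7,8]

Hence C_0 ≅ Z^9, C_1 ≅ Z^12.

∂_1: C_1 → C_0 is given by ∂[p,q] = [q] − [p].
The 9×12 boundary matrix has rank 8 and Smith normal form diag(1,1,1,1,1,1,1,1).

Now H_k = ker ∂_k / im ∂_{k+1}, so:

  H_0: rank C_0 − rank ∂_1 = 9 − 8 = 1, and the invariant factors of ∂_1 are all 1, so H_0 ≅ Z.

H_0 ≅ Z.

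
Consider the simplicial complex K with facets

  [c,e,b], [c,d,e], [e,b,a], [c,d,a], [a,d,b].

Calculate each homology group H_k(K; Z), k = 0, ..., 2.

H_0 = Z,  H_1 = Z,  H_2 = 0.

K has 5 vertices, 10 edges, 5 triangles.
rank ∂_0 = 0, rank ∂_1 = 4 ⇒ b_0 = 5 − 0 − 4 = 1; all invariant factors of ∂_1 are 1 so no torsion. So H_0 = Z.
rank ∂_1 = 4, rank ∂_2 = 5 ⇒ b_1 = 10 − 4 − 5 = 1; all invariant factors of ∂_2 are 1 so no torsion. So H_1 = Z.
rank ∂_2 = 5, rank ∂_3 = 0 ⇒ b_2 = 5 − 5 − 0 = 0. So H_2 = 0.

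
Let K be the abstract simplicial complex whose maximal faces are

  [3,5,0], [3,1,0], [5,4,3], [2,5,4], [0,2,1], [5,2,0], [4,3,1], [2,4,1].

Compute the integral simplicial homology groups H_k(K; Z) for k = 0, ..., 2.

K has 6 vertices, 12 edges, 8 triangles.
rank ∂_0 = 0, rank ∂_1 = 5 ⇒ b_0 = 6 − 0 − 5 = 1; all invariant factors of ∂_1 are 1 so no torsion. So H_0 = Z.
rank ∂_1 = 5, rank ∂_2 = 7 ⇒ b_1 = 12 − 5 − 7 = 0; all invariant factors of ∂_2 are 1 so no torsion. So H_1 = 0.
rank ∂_2 = 7, rank ∂_3 = 0 ⇒ b_2 = 8 − 7 − 0 = 1. So H_2 = Z.

H_0 ≅ Z,  H_1 = 0,  H_2 ≅ Z.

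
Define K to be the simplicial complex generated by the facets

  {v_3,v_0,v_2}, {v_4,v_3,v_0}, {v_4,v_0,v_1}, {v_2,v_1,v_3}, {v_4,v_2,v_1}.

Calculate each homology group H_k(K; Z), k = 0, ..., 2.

H_0 = Z,  H_1 = Z,  H_2 = 0.

K has 5 vertices, 10 edges, 5 triangles.
rank ∂_0 = 0, rank ∂_1 = 4 ⇒ b_0 = 5 − 0 − 4 = 1; all invariant factors of ∂_1 are 1 so no torsion. So H_0 ≅ Z.
rank ∂_1 = 4, rank ∂_2 = 5 ⇒ b_1 = 10 − 4 − 5 = 1; all invariant factors of ∂_2 are 1 so no torsion. So H_1 ≅ Z.
rank ∂_2 = 5, rank ∂_3 = 0 ⇒ b_2 = 5 − 5 − 0 = 0. So H_2 ≅ 0.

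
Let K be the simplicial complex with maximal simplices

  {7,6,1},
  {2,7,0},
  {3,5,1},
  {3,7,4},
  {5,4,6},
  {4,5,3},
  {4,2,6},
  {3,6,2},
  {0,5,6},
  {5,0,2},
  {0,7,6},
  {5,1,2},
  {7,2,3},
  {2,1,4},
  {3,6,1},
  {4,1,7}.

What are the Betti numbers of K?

b_0 = 1, b_1 = 2, b_2 = 1.

Fix the vertex order 0 < 1 < 2 < 3 < 4 < 5 < 6 < 7 and write every simplex with vertices in increasing order. Then dim K = 2 and the simplices of K are:

  0-simplices (8): [0], [1], [2], [3], [4], [5], [6], [7]
  1-simplices (24): (24 of them)
  2-simplices (16): [0,2,5], [0,2,7], [0,5,6], [0,6,7], [1,2,4], [1,2,5], [1,3,5], [1,3,6], [1,4,7], [1,6,7], [2,3,6], [2,3,7], [2,4,6], [3,4,5], [3,4,7], [4,5,6]

so the chain groups are C_0 ≅ Z^8, C_1 ≅ Z^24, C_2 ≅ Z^16.

The boundary map ∂_1: C_1 → C_0 maps an edge to its endpoints' difference, ∂[p,q] = q − p. For instance
  ∂[3,5] = [5] − [3].
As a 8×24 matrix over Z this has rank 7, with invariant factors (1,1,1,1,1,1,1).

The boundary map ∂_2: C_2 → C_1 maps a triangle to the signed sum of its edges. For instance
  ∂[0,5,6] = [5,6] − [0,6] + [0,5],
  ∂[1,3,6] = [3,6] − [1,6] + [1,3].
As a 24×16 matrix over Z this has rank 15, with invariant factors (1,1,1,1,1,1,1,1,1,1,1,1,1,1,1).

Computing H_k = (kernel of ∂_k) / (image of ∂_{k+1}):

  H_0: rank C_0 − rank ∂_1 = 8 − 7 = 1, and the invariant factors of ∂_1 are all 1, so H_0 ≅ Z.
  H_1: rank ker ∂_1 − rank ∂_2 = (24 − 7) − 15 = 2, and the invariant factors of ∂_2 are all 1, so H_1 ≅ Z^2.
  H_2: rank ker ∂_2 − rank ∂_3 = (16 − 15) − 0 = 1, and there is no ∂_3, so H_2 ≅ Z.

Hence the Betti numbers are b_0 = 1, b_1 = 2, b_2 = 1.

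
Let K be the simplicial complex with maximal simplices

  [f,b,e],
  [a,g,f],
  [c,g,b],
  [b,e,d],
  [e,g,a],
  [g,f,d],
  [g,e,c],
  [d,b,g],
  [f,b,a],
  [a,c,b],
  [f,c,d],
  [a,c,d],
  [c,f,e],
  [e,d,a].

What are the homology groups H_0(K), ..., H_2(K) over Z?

H_0 = Z,  H_1 = Z^2,  H_2 = Z.

We work with the vertex ordering a < b < c < d < e < f < g. The simplices of K, each written with vertices in increasing order, are:

  0-simplices (7): a, b, c, d, e, f, g
  1-simplices (21): ab, ac, ad, ae, af, ag, bc, bd, be, bf, bg, cd, ce, cf, cg, de, df, dg, ef, eg, fg
  2-simplices (14): abc, abf, acd, ade, aeg, afg, bcg, bde, bdg, bef, cdf, cef, ceg, dfg

so the chain groups are C_0 ≅ Z^7, C_1 ≅ Z^21, C_2 ≅ Z^14.

The boundary map ∂_1: C_1 → C_0 is given by ∂[p,q] = [q] − [p].
As a 7×21 matrix over Z this has rank 6, with invariant factors (1,1,1,1,1,1).

∂_2: C_2 → C_1 sends each 2-simplex [p,q,r] to [q,r] − [p,r] + [p,q]. For instance
  ∂ceg = eg − cg + ce,
  ∂ade = de − ae + ad.
The 21×14 boundary matrix has rank 13 and Smith normal form diag(1,1,1,1,1,1,1,1,1,1,1,1,1).

Computing H_k = (kernel of ∂_k) / (image of ∂_{k+1}):

  H_0: rank C_0 − rank ∂_1 = 7 − 6 = 1, and the invariant factors of ∂_1 are all 1, so H_0 = Z.
  H_1: rank ker ∂_1 − rank ∂_2 = (21 − 6) − 13 = 2, and the invariant factors of ∂_2 are all 1, so H_1 = Z^2.
  H_2: rank ker ∂_2 − rank ∂_3 = (14 − 13) − 0 = 1, and there is no ∂_3, so H_2 = Z.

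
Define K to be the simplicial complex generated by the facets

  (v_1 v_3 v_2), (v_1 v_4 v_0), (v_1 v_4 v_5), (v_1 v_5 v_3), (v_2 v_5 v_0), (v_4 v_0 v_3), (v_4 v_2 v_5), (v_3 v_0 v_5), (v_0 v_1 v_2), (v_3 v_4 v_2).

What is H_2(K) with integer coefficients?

H_2 = 0.

Take the total order v_0 < v_1 < v_2 < v_3 < v_4 < v_5 on the vertex set. Then K (dimension 2) consists of the simplices:

  0-simplices (6): [v_0], [v_1], [v_2], [v_3], [v_4], [v_5]
  1-simplices (15): (15 of them)
  2-simplices (10): [v_0,v_1,v_2], [v_0,v_1,v_4], [v_0,v_2,v_5], [v_0,v_3,v_4], [v_0,v_3,v_5], [v_1,v_2,v_3], [v_1,v_3,v_5], [v_1,v_4,v_5], [v_2,v_3,v_4], [v_2,v_4,v_5]

giving chain groups C_0 ≅ Z^6, C_1 ≅ Z^15, C_2 ≅ Z^10.

The boundary map ∂_1: C_1 → C_0 maps an edge to its endpoints' difference, ∂[p,q] = q − p.
As a 6×15 matrix over Z this has rank 5, with invariant factors (1,1,1,1,1).

The boundary map ∂_2: C_2 → C_1 acts by ∂[p,q,r] = [q,r] − [p,r] + [p,q]. For instance
  ∂[v_0,v_2,v_5] = [v_2,v_5] − [v_0,v_5] + [v_0,v_2],
  ∂[v_0,v_3,v_5] = [v_3,v_5] − [v_0,v_5] + [v_0,v_3].
As a 15×10 matrix over Z this has rank 10, with invariant factors (1,1,1,1,1,1,1,1,1,2).

From H_k ≅ ker(∂_k) / im(∂_{k+1}) we obtain:

  H_2: rank ker ∂_2 − rank ∂_3 = (10 − 10) − 0 = 0, and there is no ∂_3, so H_2 ≅ 0.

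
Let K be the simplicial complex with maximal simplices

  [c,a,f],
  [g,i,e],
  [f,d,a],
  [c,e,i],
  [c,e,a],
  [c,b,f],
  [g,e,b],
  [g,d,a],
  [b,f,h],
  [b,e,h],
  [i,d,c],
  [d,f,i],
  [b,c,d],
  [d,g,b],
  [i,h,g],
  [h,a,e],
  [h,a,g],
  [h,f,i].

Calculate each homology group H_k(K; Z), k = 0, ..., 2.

Order the vertices as a < b < c < d < e < f < g < h < i. Listing each simplex with vertices in this order, K has dimension 2 with simplices:

  0-simplices (9): a, b, c, d, e, f, g, h, i
  1-simplices (27): ac, ad, ae, af, ag, ah, bc, bd, be, bf, bg, bh, cd, ce, cf, ci, df, dg, di, eg, eh, ei, fh, fi, gh, gi, hi
  2-simplices (18): ace, acf, adf, adg, aeh, agh, bcd, bcf, bdg, beg, beh, bfh, cdi, cei, dfi, egi, fhi, ghi

so the chain groups are C_0 ≅ Z^9, C_1 ≅ Z^27, C_2 ≅ Z^18.

Boundary ∂_1: C_1 → C_0 maps an edge to its endpoints' difference, ∂[p,q] = q − p.
As a 9×27 matrix over Z this has rank 8, with invariant factors (1,1,1,1,1,1,1,1).

Boundary ∂_2: C_2 → C_1 acts by ∂[p,q,r] = [q,r] − [p,r] + [p,q]. For instance
  ∂aeh = eh − ah + ae,
  ∂bcd = cd − bd + bc.
As a 27×18 matrix over Z this has rank 18, with invariant factors (1,1,1,1,1,1,1,1,1,1,1,1,1,1,1,1,1,2).

Now H_k = ker ∂_k / im ∂_{k+1}, so:

  H_0: rank C_0 − rank ∂_1 = 9 − 8 = 1, and the invariant factors of ∂_1 are all 1, so H_0 = Z.
  H_1: rank ker ∂_1 − rank ∂_2 = (27 − 8) − 18 = 1, and ∂_2 has invariant factor 2 > 1, so H_1 = Z ⊕ Z/2Z.
  H_2: rank ker ∂_2 − rank ∂_3 = (18 − 18) − 0 = 0, and there is no ∂_3, so H_2 = 0.

As a check, the Euler characteristic is 9 − 27 + 18 = 0, which agrees with 1 − 1 + 0 = 0.

H_0 = Z,  H_1 = Z ⊕ Z/2Z,  H_2 = 0.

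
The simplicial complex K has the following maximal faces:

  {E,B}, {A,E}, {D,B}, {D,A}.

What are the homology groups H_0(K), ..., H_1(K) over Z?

H_0 = Z,  H_1 = Z.

K has 4 vertices, 4 edges.
rank ∂_0 = 0, rank ∂_1 = 3 ⇒ b_0 = 4 − 0 − 3 = 1; all invariant factors of ∂_1 are 1 so no torsion. So H_0 = Z.
rank ∂_1 = 3, rank ∂_2 = 0 ⇒ b_1 = 4 − 3 − 0 = 1. So H_1 = Z.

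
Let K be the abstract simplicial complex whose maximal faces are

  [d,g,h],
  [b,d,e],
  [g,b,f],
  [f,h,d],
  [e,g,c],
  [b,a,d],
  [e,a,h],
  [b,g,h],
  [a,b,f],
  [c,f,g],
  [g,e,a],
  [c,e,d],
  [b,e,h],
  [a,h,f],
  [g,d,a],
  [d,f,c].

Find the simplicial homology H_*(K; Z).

H_0 = Z,  H_1 = Z^2,  H_2 = Z.

Order the vertices as a < b < c < d < e < f < g < h. Listing each simplex with vertices in this order, K has dimension 2 with simplices:

  0-simplices (8): a, b, c, d, e, f, g, h
  1-simplices (24): ab, ad, ae, af, ag, ah, bd, be, bf, bg, bh, cd, ce, cf, cg, de, df, dg, dh, eg, eh, fg, fh, gh
  2-simplices (16): abd, abf, adg, aeg, aeh, afh, bde, beh, bfg, bgh, cde, cdf, ceg, cfg, dfh, dgh

Hence C_0 ≅ Z^8, C_1 ≅ Z^24, C_2 ≅ Z^16.

The boundary map ∂_1: C_1 → C_0 sends each edge [p,q] (with p < q) to q − p.
The 8×24 boundary matrix has rank 7 and Smith normal form diag(1,1,1,1,1,1,1).

∂_2: C_2 → C_1 acts by ∂[p,q,r] = [q,r] − [p,r] + [p,q]. For instance
  ∂aeh = eh − ah + ae,
  ∂afh = fh − ah + af.
As a 24×16 matrix over Z this has rank 15, with invariant factors (1,1,1,1,1,1,1,1,1,1,1,1,1,1,1).

From H_k ≅ ker(∂_k) / im(∂_{k+1}) we obtain:

  H_0: rank C_0 − rank ∂_1 = 8 − 7 = 1, and the invariant factors of ∂_1 are all 1, so H_0 ≅ Z.
  H_1: rank ker ∂_1 − rank ∂_2 = (24 − 7) − 15 = 2, and the invariant factors of ∂_2 are all 1, so H_1 ≅ Z^2.
  H_2: rank ker ∂_2 − rank ∂_3 = (16 − 15) − 0 = 1, and there is no ∂_3, so H_2 ≅ Z.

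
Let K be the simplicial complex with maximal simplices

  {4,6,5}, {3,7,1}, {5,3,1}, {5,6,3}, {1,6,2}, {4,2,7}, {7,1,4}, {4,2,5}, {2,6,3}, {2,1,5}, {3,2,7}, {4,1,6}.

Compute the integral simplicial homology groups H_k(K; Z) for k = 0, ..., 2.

Order the vertices as 1 < 2 < 3 < 4 < 5 < 6 < 7. Listing each simplex with vertices in this order, K has dimension 2 with simplices:

  0-simplices (7): [1], [2], [3], [4], [5], [6], [7]
  1-simplices (18): [1,2], [1,3], [1,4], [1,5], [1,6], [1,7], [2,3], [2,4], [2,5], [2,6], [2,7], [3,5], [3,6], [3,7], [4,5], [4,6], [4,7], [5,6]
  2-simplices (12): [1,2,5], [1,2,6], [1,3,5], [1,3,7], [1,4,6], [1,4,7], [2,3,6], [2,3,7], [2,4,5], [2,4,7], [3,5,6], [4,5,6]

so the chain groups are C_0 ≅ Z^7, C_1 ≅ Z^18, C_2 ≅ Z^12.

The boundary map ∂_1: C_1 → C_0 is given by ∂[p,q] = [q] − [p]. For instance
  ∂[2,5] = [5] − [2].
As a 7×18 matrix over Z this has rank 6, with invariant factors (1,1,1,1,1,1).

∂_2: C_2 → C_1 acts by ∂[p,q,r] = [q,r] − [p,r] + [p,q]. For instance
  ∂[1,3,7] = [3,7] − [1,7] + [1,3],
  ∂[2,3,7] = [3,7] − [2,7] + [2,3].
The resulting 18×12 matrix has rank 12, and its Smith normal form has invariant factors (1,1,1,1,1,1,1,1,1,1,1,2).

Reading off H_k = ker ∂_k / im ∂_{k+1}:

  H_0: rank C_0 − rank ∂_1 = 7 − 6 = 1, and the invariant factors of ∂_1 are all 1, so H_0 ≅ Z.
  H_1: rank ker ∂_1 − rank ∂_2 = (18 − 6) − 12 = 0, and ∂_2 has invariant factor 2 > 1, so H_1 ≅ Z/2.
  H_2: rank ker ∂_2 − rank ∂_3 = (12 − 12) − 0 = 0, and there is no ∂_3, so H_2 ≅ 0.

H_0 ≅ Z,  H_1 ≅ Z/2,  H_2 = 0.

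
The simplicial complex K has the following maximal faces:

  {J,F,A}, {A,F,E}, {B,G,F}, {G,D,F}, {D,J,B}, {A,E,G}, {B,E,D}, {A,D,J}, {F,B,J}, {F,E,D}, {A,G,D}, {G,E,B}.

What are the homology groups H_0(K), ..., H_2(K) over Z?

K has 7 vertices, 18 edges, 12 triangles.
rank ∂_0 = 0, rank ∂_1 = 6 ⇒ b_0 = 7 − 0 − 6 = 1; all invariant factors of ∂_1 are 1 so no torsion. So H_0 = Z.
rank ∂_1 = 6, rank ∂_2 = 12 ⇒ b_1 = 18 − 6 − 12 = 0; ∂_2 has invariant factor(s) [2] giving torsion. So H_1 = Z/2Z.
rank ∂_2 = 12, rank ∂_3 = 0 ⇒ b_2 = 12 − 12 − 0 = 0. So H_2 = 0.

H_0 = Z,  H_1 = Z/2Z,  H_2 = 0.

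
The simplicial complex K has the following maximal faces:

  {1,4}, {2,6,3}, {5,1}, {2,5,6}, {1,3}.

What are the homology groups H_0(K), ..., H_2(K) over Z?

We work with the vertex ordering 1 < 2 < 3 < 4 < 5 < 6. The simplices of K, each written with vertices in increasing order, are:

  0-simplices (6): [1], [2], [3], [4], [5], [6]
  1-simplices (8): [1,3], [1,4], [1,5], [2,3], [2,5], [2,6], [3,6], [5,6]
  2-simplices (2): [2,3,6], [2,5,6]

so the chain groups are C_0 ≅ Z^6, C_1 ≅ Z^8, C_2 ≅ Z^2.

Boundary ∂_1: C_1 → C_0 is given by ∂[p,q] = [q] − [p]. For instance
  ∂[1,5] = [5] − [1].
The resulting 6×8 matrix has rank 5, and its Smith normal form has invariant factors (1,1,1,1,1).

Boundary ∂_2: C_2 → C_1 acts by ∂[p,q,r] = [q,r] − [p,r] + [p,q]. For instance
  ∂[2,3,6] = [3,6] − [2,6] + [2,3],
  ∂[2,5,6] = [5,6] − [2,6] + [2,5].
As a 8×2 matrix over Z this has rank 2, with invariant factors (1,1).

Reading off H_k = ker ∂_k / im ∂_{k+1}:

  H_0: rank C_0 − rank ∂_1 = 6 − 5 = 1, and the invariant factors of ∂_1 are all 1, so H_0 = Z.
  H_1: rank ker ∂_1 − rank ∂_2 = (8 − 5) − 2 = 1, and the invariant factors of ∂_2 are all 1, so H_1 = Z.
  H_2: rank ker ∂_2 − rank ∂_3 = (2 − 2) − 0 = 0, and there is no ∂_3, so H_2 = 0.

H_0 = Z,  H_1 = Z,  H_2 = 0.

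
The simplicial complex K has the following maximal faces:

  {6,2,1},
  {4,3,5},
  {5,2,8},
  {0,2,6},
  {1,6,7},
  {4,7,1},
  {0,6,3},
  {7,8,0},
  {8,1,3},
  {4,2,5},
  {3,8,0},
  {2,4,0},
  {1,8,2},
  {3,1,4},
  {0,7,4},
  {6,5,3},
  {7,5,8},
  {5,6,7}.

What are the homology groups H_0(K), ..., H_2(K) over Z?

K has 9 vertices, 27 edges, 18 triangles.
rank ∂_0 = 0, rank ∂_1 = 8 ⇒ b_0 = 9 − 0 − 8 = 1; all invariant factors of ∂_1 are 1 so no torsion. So H_0 = Z.
rank ∂_1 = 8, rank ∂_2 = 17 ⇒ b_1 = 27 − 8 − 17 = 2; all invariant factors of ∂_2 are 1 so no torsion. So H_1 = Z^2.
rank ∂_2 = 17, rank ∂_3 = 0 ⇒ b_2 = 18 − 17 − 0 = 1. So H_2 = Z.

H_0 = Z,  H_1 = Z^2,  H_2 = Z.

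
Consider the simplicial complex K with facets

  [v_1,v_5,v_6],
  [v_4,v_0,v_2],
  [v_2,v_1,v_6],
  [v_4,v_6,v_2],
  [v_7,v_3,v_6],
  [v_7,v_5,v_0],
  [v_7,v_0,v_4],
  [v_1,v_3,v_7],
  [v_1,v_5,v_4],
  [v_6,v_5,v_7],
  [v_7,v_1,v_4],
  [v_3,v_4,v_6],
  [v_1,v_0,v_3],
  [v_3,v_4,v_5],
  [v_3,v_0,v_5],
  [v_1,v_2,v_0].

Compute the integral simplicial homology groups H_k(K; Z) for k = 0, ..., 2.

H_0 ≅ Z,  H_1 ≅ Z^2,  H_2 ≅ Z.

Order the vertices as v_0 < v_1 < v_2 < v_3 < v_4 < v_5 < v_6 < v_7. Listing each simplex with vertices in this order, K has dimension 2 with simplices:

  0-simplices (8): [v_0], [v_1], [v_2], [v_3], [v_4], [v_5], [v_6], [v_7]
  1-simplices (24): (24 of them)
  2-simplices (16): (16 of them)

so the chain groups are C_0 ≅ Z^8, C_1 ≅ Z^24, C_2 ≅ Z^16.

The boundary map ∂_1: C_1 → C_0 maps an edge to its endpoints' difference, ∂[p,q] = q − p. For instance
  ∂[v_1,v_7] = [v_7] − [v_1].
This gives a 8×24 integer matrix of rank 7; reducing to Smith normal form yields diagonal entries (1,1,1,1,1,1,1).

The boundary map ∂_2: C_2 → C_1 acts by ∂[p,q,r] = [q,r] − [p,r] + [p,q]. For instance
  ∂[v_1,v_4,v_7] = [v_4,v_7] − [v_1,v_7] + [v_1,v_4],
  ∂[v_1,v_5,v_6] = [v_5,v_6] − [v_1,v_6] + [v_1,v_5].
The 24×16 boundary matrix has rank 15 and Smith normal form diag(1,1,1,1,1,1,1,1,1,1,1,1,1,1,1).

Computing H_k = (kernel of ∂_k) / (image of ∂_{k+1}):

  H_0: rank C_0 − rank ∂_1 = 8 − 7 = 1, and the invariant factors of ∂_1 are all 1, so H_0 ≅ Z.
  H_1: rank ker ∂_1 − rank ∂_2 = (24 − 7) − 15 = 2, and the invariant factors of ∂_2 are all 1, so H_1 ≅ Z^2.
  H_2: rank ker ∂_2 − rank ∂_3 = (16 − 15) − 0 = 1, and there is no ∂_3, so H_2 ≅ Z.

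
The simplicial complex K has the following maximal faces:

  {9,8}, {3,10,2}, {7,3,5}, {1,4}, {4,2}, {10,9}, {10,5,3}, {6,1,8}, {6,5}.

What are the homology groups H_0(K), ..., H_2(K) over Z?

Order the vertices as 1 < 2 < 3 < 4 < 5 < 6 < 7 < 8 < 9 < 10. Listing each simplex with vertices in this order, K has dimension 2 with simplices:

  0-simplices (10): [1], [2], [3], [4], [5], [6], [7], [8], [9], [10]
  1-simplices (15): [1,4], [1,6], [1,8], [2,3], [2,4], [2,10], [3,5], [3,7], [3,10], [5,6], [5,7], [5,10], [6,8], [8,9], [9,10]
  2-simplices (4): [1,6,8], [2,3,10], [3,5,7], [3,5,10]

Hence C_0 ≅ Z^10, C_1 ≅ Z^15, C_2 ≅ Z^4.

The boundary map ∂_1: C_1 → C_0 sends each edge [p,q] (with p < q) to q − p.
The 10×15 boundary matrix has rank 9 and Smith normal form diag(1,1,1,1,1,1,1,1,1).

The boundary map ∂_2: C_2 → C_1 acts by ∂[p,q,r] = [q,r] − [p,r] + [p,q]. For instance
  ∂[3,5,10] = [5,10] − [3,10] + [3,5],
  ∂[2,3,10] = [3,10] − [2,10] + [2,3].
This gives a 15×4 integer matrix of rank 4; reducing to Smith normal form yields diagonal entries (1,1,1,1).

Computing H_k = (kernel of ∂_k) / (image of ∂_{k+1}):

  H_0: rank C_0 − rank ∂_1 = 10 − 9 = 1, and the invariant factors of ∂_1 are all 1, so H_0 = Z.
  H_1: rank ker ∂_1 − rank ∂_2 = (15 − 9) − 4 = 2, and the invariant factors of ∂_2 are all 1, so H_1 = Z^2.
  H_2: rank ker ∂_2 − rank ∂_3 = (4 − 4) − 0 = 0, and there is no ∂_3, so H_2 = 0.

As a check, the Euler characteristic is 10 − 15 + 4 = -1, which agrees with 1 − 2 + 0 = -1.

H_0 ≅ Z,  H_1 ≅ Z^2,  H_2 = 0.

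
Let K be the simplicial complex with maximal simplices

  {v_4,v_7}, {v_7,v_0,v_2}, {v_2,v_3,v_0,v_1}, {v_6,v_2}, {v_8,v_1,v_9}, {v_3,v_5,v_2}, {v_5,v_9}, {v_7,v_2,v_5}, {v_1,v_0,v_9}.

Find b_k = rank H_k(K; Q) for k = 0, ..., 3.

b_0 = 1, b_1 = 1, b_2 = 0, b_3 = 0.

Order the vertices as v_0 < v_1 < v_2 < v_3 < v_4 < v_5 < v_6 < v_7 < v_8 < v_9. Listing each simplex with vertices in this order, K has dimension 3 with simplices:

  0-simplices (10): [v_0], [v_1], [v_2], [v_3], [v_4], [v_5], [v_6], [v_7], [v_8], [v_9]
  1-simplices (18): (18 of them)
  2-simplices (9): [v_0,v_1,v_2], [v_0,v_1,v_3], [v_0,v_1,v_9], [v_0,v_2,v_3], [v_0,v_2,v_7], [v_1,v_2,v_3], [v_1,v_8,v_9], [v_2,v_3,v_5], [v_2,v_5,v_7]
  3-simplices (1): [v_0,v_1,v_2,v_3]

so the chain groups are C_0 ≅ Z^10, C_1 ≅ Z^18, C_2 ≅ Z^9, C_3 ≅ Z^1.

The boundary map ∂_1: C_1 → C_0 is given by ∂[p,q] = [q] − [p]. For instance
  ∂[v_2,v_3] = [v_3] − [v_2].
As a 10×18 matrix over Z this has rank 9, with invariant factors (1,1,1,1,1,1,1,1,1).

The boundary map ∂_2: C_2 → C_1 acts by ∂[p,q,r] = [q,r] − [p,r] + [p,q]. For instance
  ∂[v_2,v_3,v_5] = [v_3,v_5] − [v_2,v_5] + [v_2,v_3],
  ∂[v_0,v_1,v_9] = [v_1,v_9] − [v_0,v_9] + [v_0,v_1].
The 18×9 boundary matrix has rank 8 and Smith normal form diag(1,1,1,1,1,1,1,1).

∂_3: C_3 → C_2 sends each 3-simplex σ to the alternating sum Σ_i (−1)^i (σ with its i-th vertex removed). For instance
  ∂[v_0,v_1,v_2,v_3] = [v_1,v_2,v_3] − [v_0,v_2,v_3] + [v_0,v_1,v_3] − [v_0,v_1,v_2].
The resulting 9×1 matrix has rank 1, and its Smith normal form has invariant factors (1).

From H_k ≅ ker(∂_k) / im(∂_{k+1}) we obtain:

  H_0: rank C_0 − rank ∂_1 = 10 − 9 = 1, and the invariant factors of ∂_1 are all 1, so H_0 ≅ Z.
  H_1: rank ker ∂_1 − rank ∂_2 = (18 − 9) − 8 = 1, and the invariant factors of ∂_2 are all 1, so H_1 ≅ Z.
  H_2: rank ker ∂_2 − rank ∂_3 = (9 − 8) − 1 = 0, and the invariant factors of ∂_3 are all 1, so H_2 ≅ 0.
  H_3: rank ker ∂_3 − rank ∂_4 = (1 − 1) − 0 = 0, and there is no ∂_4, so H_3 ≅ 0.

Hence the Betti numbers are b_0 = 1, b_1 = 1, b_2 = 0, b_3 = 0.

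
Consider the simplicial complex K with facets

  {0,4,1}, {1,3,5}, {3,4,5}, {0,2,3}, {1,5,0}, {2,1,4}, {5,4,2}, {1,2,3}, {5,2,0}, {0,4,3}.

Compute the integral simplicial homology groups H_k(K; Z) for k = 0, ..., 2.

H_0 = Z,  H_1 = Z/2Z,  H_2 = 0.

Order the vertices as 0 < 1 < 2 < 3 < 4 < 5. Listing each simplex with vertices in this order, K has dimension 2 with simplices:

  0-simplices (6): [0], [1], [2], [3], [4], [5]
  1-simplices (15): [0,1], [0,2], [0,3], [0,4], [0,5], [1,2], [1,3], [1,4], [1,5], [2,3], [2,4], [2,5], [3,4], [3,5], [4,5]
  2-simplices (10): [0,1,4], [0,1,5], [0,2,3], [0,2,5], [0,3,4], [1,2,3], [1,2,4], [1,3,5], [2,4,5], [3,4,5]

giving chain groups C_0 ≅ Z^6, C_1 ≅ Z^15, C_2 ≅ Z^10.

The boundary map ∂_1: C_1 → C_0 sends each edge [p,q] (with p < q) to q − p. For instance
  ∂[0,3] = [3] − [0].
The resulting 6×15 matrix has rank 5, and its Smith normal form has invariant factors (1,1,1,1,1).

The boundary map ∂_2: C_2 → C_1 maps a triangle to the signed sum of its edges. For instance
  ∂[1,2,4] = [2,4] − [1,4] + [1,2],
  ∂[1,2,3] = [2,3] − [1,3] + [1,2].
As a 15×10 matrix over Z this has rank 10, with invariant factors (1,1,1,1,1,1,1,1,1,2).

Reading off H_k = ker ∂_k / im ∂_{k+1}:

  H_0: rank C_0 − rank ∂_1 = 6 − 5 = 1, and the invariant factors of ∂_1 are all 1, so H_0 = Z.
  H_1: rank ker ∂_1 − rank ∂_2 = (15 − 5) − 10 = 0, and ∂_2 has invariant factor 2 > 1, so H_1 = Z/2Z.
  H_2: rank ker ∂_2 − rank ∂_3 = (10 − 10) − 0 = 0, and there is no ∂_3, so H_2 = 0.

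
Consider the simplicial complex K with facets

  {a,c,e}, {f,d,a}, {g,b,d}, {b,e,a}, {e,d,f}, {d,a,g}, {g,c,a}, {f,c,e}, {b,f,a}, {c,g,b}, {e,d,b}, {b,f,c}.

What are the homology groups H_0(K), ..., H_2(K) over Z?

Take the total order a < b < c < d < e < f < g on the vertex set. Then K (dimension 2) consists of the simplices:

  0-simplices (7): a, b, c, d, e, f, g
  1-simplices (18): ab, ac, ad, ae, af, ag, bc, bd, be, bf, bg, ce, cf, cg, de, df, dg, ef
  2-simplices (12): abe, abf, ace, acg, adf, adg, bcf, bcg, bde, bdg, cef, def

giving chain groups C_0 ≅ Z^7, C_1 ≅ Z^18, C_2 ≅ Z^12.

∂_1: C_1 → C_0 is given by ∂[p,q] = [q] − [p].
As a 7×18 matrix over Z this has rank 6, with invariant factors (1,1,1,1,1,1).

The boundary map ∂_2: C_2 → C_1 sends each 2-simplex [p,q,r] to [q,r] − [p,r] + [p,q]. For instance
  ∂adf = df − af + ad,
  ∂adg = dg − ag + ad.
As a 18×12 matrix over Z this has rank 12, with invariant factors (1,1,1,1,1,1,1,1,1,1,1,2).

Reading off H_k = ker ∂_k / im ∂_{k+1}:

  H_0: rank C_0 − rank ∂_1 = 7 − 6 = 1, and the invariant factors of ∂_1 are all 1, so H_0 ≅ Z.
  H_1: rank ker ∂_1 − rank ∂_2 = (18 − 6) − 12 = 0, and ∂_2 has invariant factor 2 > 1, so H_1 ≅ Z/2Z.
  H_2: rank ker ∂_2 − rank ∂_3 = (12 − 12) − 0 = 0, and there is no ∂_3, so H_2 ≅ 0.

H_0 ≅ Z,  H_1 ≅ Z/2Z,  H_2 = 0.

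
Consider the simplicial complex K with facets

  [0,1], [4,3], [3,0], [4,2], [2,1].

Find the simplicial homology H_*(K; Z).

Order the vertices as 0 < 1 < 2 < 3 < 4. Listing each simplex with vertices in this order, K has dimension 1 with simplices:

  0-simplices (5): [0], [1], [2], [3], [4]
  1-simplices (5): [0,1], [0,3], [1,2], [2,4], [3,4]

giving chain groups C_0 ≅ Z^5, C_1 ≅ Z^5.

The boundary map ∂_1: C_1 → C_0 maps an edge to its endpoints' difference, ∂[p,q] = q − p. For instance
  ∂[3,4] = [4] − [3].
The resulting 5×5 matrix has rank 4, and its Smith normal form has invariant factors (1,1,1,1).

Reading off H_k = ker ∂_k / im ∂_{k+1}:

  H_0: rank C_0 − rank ∂_1 = 5 − 4 = 1, and the invariant factors of ∂_1 are all 1, so H_0 ≅ Z.
  H_1: rank ker ∂_1 − rank ∂_2 = (5 − 4) − 0 = 1, and there is no ∂_2, so H_1 ≅ Z.

As a check, the Euler characteristic is 5 − 5 = 0, which agrees with 1 − 1 = 0.

H_0 ≅ Z,  H_1 ≅ Z.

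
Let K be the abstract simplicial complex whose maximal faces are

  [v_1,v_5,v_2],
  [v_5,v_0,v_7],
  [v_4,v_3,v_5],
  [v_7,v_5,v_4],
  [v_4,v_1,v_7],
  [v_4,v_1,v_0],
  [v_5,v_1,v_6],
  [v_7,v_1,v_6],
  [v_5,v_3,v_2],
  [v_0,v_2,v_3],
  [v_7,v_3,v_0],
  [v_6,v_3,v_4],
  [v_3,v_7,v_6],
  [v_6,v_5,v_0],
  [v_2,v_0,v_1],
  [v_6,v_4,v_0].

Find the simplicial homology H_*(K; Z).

H_0 = Z,  H_1 = Z^2,  H_2 = Z.

Take the total order v_0 < v_1 < v_2 < v_3 < v_4 < v_5 < v_6 < v_7 on the vertex set. Then K (dimension 2) consists of the simplices:

  0-simplices (8): [v_0], [v_1], [v_2], [v_3], [v_4], [v_5], [v_6], [v_7]
  1-simplices (24): (24 of them)
  2-simplices (16): (16 of them)

giving chain groups C_0 ≅ Z^8, C_1 ≅ Z^24, C_2 ≅ Z^16.

The boundary map ∂_1: C_1 → C_0 maps an edge to its endpoints' difference, ∂[p,q] = q − p.
The 8×24 boundary matrix has rank 7 and Smith normal form diag(1,1,1,1,1,1,1).

∂_2: C_2 → C_1 maps a triangle to the signed sum of its edges. For instance
  ∂[v_4,v_5,v_7] = [v_5,v_7] − [v_4,v_7] + [v_4,v_5],
  ∂[v_3,v_6,v_7] = [v_6,v_7] − [v_3,v_7] + [v_3,v_6].
The resulting 24×16 matrix has rank 15, and its Smith normal form has invariant factors (1,1,1,1,1,1,1,1,1,1,1,1,1,1,1).

From H_k ≅ ker(∂_k) / im(∂_{k+1}) we obtain:

  H_0: rank C_0 − rank ∂_1 = 8 − 7 = 1, and the invariant factors of ∂_1 are all 1, so H_0 = Z.
  H_1: rank ker ∂_1 − rank ∂_2 = (24 − 7) − 15 = 2, and the invariant factors of ∂_2 are all 1, so H_1 = Z^2.
  H_2: rank ker ∂_2 − rank ∂_3 = (16 − 15) − 0 = 1, and there is no ∂_3, so H_2 = Z.

(K is a triangulation of the torus T^2.)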